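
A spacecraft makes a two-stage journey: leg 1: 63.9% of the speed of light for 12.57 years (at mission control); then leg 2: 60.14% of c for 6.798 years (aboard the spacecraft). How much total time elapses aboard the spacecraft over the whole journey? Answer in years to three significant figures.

Leg 1: β = 0.639; γ = 1/√(1 − 0.639²) = 1/√0.5917 = 1.300; τ_1 = 12.57/1.300 = 9.669 years.
Leg 2: 6.798 years is already measured aboard the spacecraft.
Total: 9.669 + 6.798 years.

τ = 16.5 years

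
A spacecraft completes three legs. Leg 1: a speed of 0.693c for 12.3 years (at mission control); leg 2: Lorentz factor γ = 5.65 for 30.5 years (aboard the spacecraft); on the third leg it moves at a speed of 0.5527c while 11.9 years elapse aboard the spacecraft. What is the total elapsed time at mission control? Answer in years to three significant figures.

Δt = 199 years

Leg 1: 12.3 years is already measured at mission control.
Leg 2: γ = 5.65; Δt_2 = 5.650 × 30.5 = 172.3 years.
Leg 3: γ = 1/√(1 − 0.5527²) = 1/√0.6945 = 1.200; Δt_3 = 1.200 × 11.9 = 14.28 years.
Total: 12.30 + 172.3 + 14.28 years.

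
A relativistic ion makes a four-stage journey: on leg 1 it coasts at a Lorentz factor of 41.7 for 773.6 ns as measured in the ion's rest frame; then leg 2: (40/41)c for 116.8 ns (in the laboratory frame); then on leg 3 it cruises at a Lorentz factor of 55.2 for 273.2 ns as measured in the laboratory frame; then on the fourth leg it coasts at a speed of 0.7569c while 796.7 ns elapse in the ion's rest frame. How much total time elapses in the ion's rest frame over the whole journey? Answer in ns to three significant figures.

τ = 1600 ns

Leg 1: 773.6 ns is already measured in the ion's rest frame.
Leg 2: γ = 1/√(1 − (40/41)²) = 41/9 ≈ 4.556; τ_2 = 116.8/4.556 = 25.64 ns.
Leg 3: γ = 55.2; τ_3 = 273.2/55.20 = 4.949 ns.
Leg 4: 796.7 ns is already measured in the ion's rest frame.
Total: 773.6 + 25.64 + 4.949 + 796.7 ns.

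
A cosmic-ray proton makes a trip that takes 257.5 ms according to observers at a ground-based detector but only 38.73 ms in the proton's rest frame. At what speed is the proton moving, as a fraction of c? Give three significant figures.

The proper time is measured in the proton's rest frame (both events occur at the proton's location); Δt is measured at a ground-based detector. γ = Δt/τ = 257.5/38.73 = 6.649.
β = √(1 − 1/γ²) = √(1 − 0.02262) = √0.9774

v = 0.989c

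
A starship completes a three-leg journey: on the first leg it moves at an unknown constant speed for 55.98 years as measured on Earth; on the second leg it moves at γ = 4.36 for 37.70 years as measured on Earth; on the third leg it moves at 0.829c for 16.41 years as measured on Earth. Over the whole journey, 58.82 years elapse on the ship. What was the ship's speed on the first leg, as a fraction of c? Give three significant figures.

β = 0.681

Leg 1: speed unknown; τ_1 = 55.98/γ_1.
Leg 2: γ = 4.36; τ_2 = 37.70/4.360 = 8.647 years.
Leg 3: γ = 1/√(1 − 0.829²) = 1/√0.3128 = 1.788; τ_3 = 16.41/1.788 = 9.177 years.
Total proper time: τ_1 + 8.647 + 9.177 = 58.82, so τ_1 = 58.82 − 17.82 = 41.00 years.
γ_1 = 55.98/41.00 = 1.366; β = √(1 − 1/γ²) = √0.4637.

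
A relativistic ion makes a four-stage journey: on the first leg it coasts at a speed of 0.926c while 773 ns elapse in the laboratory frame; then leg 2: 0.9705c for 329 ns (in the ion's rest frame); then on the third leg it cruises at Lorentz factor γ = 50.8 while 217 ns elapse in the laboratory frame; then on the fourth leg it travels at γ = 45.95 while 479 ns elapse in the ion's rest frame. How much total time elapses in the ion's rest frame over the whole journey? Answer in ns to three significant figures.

Leg 1: γ = 1/√(1 − 0.926²) = 1/√0.1425 = 2.649; τ_1 = 773/2.649 = 291.8 ns.
Leg 2: 329 ns is already measured in the ion's rest frame.
Leg 3: γ = 50.8; τ_3 = 217/50.80 = 4.272 ns.
Leg 4: 479 ns is already measured in the ion's rest frame.
Total: 291.8 + 329.0 + 4.272 + 479.0 ns.

τ = 1100 ns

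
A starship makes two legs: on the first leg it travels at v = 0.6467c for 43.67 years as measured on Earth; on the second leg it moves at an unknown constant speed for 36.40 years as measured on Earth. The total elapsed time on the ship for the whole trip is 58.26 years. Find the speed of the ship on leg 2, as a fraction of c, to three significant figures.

β = 0.728

Leg 1: γ = 1/√(1 − 0.6467²) = 1/√0.5818 = 1.311; τ_1 = 43.67/1.311 = 33.31 years.
Leg 2: speed unknown; τ_2 = 36.40/γ_2.
Total proper time: 33.31 + τ_2 = 58.26, so τ_2 = 58.26 − 33.31 = 24.95 years.
γ_2 = 36.40/24.95 = 1.459; β = √(1 − 1/γ²) = √0.5301.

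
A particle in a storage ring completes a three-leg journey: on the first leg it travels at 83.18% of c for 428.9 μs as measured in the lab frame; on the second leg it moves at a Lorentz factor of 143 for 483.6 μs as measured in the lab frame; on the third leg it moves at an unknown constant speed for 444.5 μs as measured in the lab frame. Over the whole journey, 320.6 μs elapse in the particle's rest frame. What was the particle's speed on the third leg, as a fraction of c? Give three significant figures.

Leg 1: β = 0.8318; γ = 1/√(1 − 0.8318²) = 1/√0.3081 = 1.802; τ_1 = 428.9/1.802 = 238.1 μs.
Leg 2: γ = 143; τ_2 = 483.6/143.0 = 3.382 μs.
Leg 3: speed unknown; τ_3 = 444.5/γ_3.
Total proper time: 238.1 + 3.382 + τ_3 = 320.6, so τ_3 = 320.6 − 241.5 = 79.15 μs.
γ_3 = 444.5/79.15 = 5.616; β = √(1 − 1/γ²) = √0.9683.

β = 0.984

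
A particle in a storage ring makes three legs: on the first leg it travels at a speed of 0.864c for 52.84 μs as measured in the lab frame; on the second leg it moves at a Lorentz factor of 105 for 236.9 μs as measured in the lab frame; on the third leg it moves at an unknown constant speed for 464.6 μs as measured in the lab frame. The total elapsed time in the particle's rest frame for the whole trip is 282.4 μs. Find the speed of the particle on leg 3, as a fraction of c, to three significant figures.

β = 0.838

Leg 1: γ = 1/√(1 − 0.864²) = 1/√0.2535 = 1.986; τ_1 = 52.84/1.986 = 26.60 μs.
Leg 2: γ = 105; τ_2 = 236.9/105.0 = 2.256 μs.
Leg 3: speed unknown; τ_3 = 464.6/γ_3.
Total proper time: 26.60 + 2.256 + τ_3 = 282.4, so τ_3 = 282.4 − 28.86 = 253.5 μs.
γ_3 = 464.6/253.5 = 1.832; β = √(1 − 1/γ²) = √0.7022.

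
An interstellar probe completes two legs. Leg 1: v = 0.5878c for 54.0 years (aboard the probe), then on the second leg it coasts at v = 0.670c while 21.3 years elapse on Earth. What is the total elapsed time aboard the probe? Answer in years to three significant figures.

Leg 1: 54.0 years is already measured aboard the probe.
Leg 2: γ = 1/√(1 − 0.670²) = 1/√0.5511 = 1.347; τ_2 = 21.3/1.347 = 15.81 years.
Total: 54.00 + 15.81 years.

τ = 69.8 years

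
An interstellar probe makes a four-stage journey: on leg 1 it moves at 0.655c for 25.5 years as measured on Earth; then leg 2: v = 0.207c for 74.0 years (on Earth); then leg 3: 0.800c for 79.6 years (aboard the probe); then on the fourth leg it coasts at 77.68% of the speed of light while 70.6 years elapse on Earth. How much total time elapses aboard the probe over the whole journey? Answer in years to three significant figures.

τ = 216 years

Leg 1: γ = 1/√(1 − 0.655²) = 1/√0.5710 = 1.323; τ_1 = 25.5/1.323 = 19.27 years.
Leg 2: γ = 1/√(1 − 0.207²) = 1/√0.9572 = 1.022; τ_2 = 74.0/1.022 = 72.40 years.
Leg 3: 79.6 years is already measured aboard the probe.
Leg 4: β = 0.7768; γ = 1/√(1 − 0.7768²) = 1/√0.3966 = 1.588; τ_4 = 70.6/1.588 = 44.46 years.
Total: 19.27 + 72.40 + 79.60 + 44.46 years.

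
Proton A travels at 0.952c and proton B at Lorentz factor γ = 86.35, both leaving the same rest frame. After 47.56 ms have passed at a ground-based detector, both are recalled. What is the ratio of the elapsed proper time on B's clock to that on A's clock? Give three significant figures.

τ_B/τ_A = 0.0378

A: γ = 1/√(1 − 0.952²) = 1/√0.09370 = 3.267. B: γ = 86.35.
τ_A/τ_B = γ_B/γ_A = 86.35/3.267 = 26.43, so τ_B/τ_A = 0.03783.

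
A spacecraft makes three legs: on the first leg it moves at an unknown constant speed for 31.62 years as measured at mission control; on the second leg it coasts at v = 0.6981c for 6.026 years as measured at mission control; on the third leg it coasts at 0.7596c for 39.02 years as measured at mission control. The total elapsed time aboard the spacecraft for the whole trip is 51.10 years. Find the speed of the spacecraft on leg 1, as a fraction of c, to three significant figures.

β = 0.736

Leg 1: speed unknown; τ_1 = 31.62/γ_1.
Leg 2: γ = 1/√(1 − 0.6981²) = 1/√0.5127 = 1.397; τ_2 = 6.026/1.397 = 4.315 years.
Leg 3: γ = 1/√(1 − 0.7596²) = 1/√0.4230 = 1.538; τ_3 = 39.02/1.538 = 25.38 years.
Total proper time: τ_1 + 4.315 + 25.38 = 51.10, so τ_1 = 51.10 − 29.69 = 21.41 years.
γ_1 = 31.62/21.41 = 1.477; β = √(1 − 1/γ²) = √0.5417.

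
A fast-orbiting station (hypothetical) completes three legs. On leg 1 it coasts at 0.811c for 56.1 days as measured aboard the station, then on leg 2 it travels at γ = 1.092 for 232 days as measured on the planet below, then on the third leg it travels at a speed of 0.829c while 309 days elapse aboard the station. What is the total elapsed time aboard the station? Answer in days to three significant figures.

Leg 1: 56.1 days is already measured aboard the station.
Leg 2: γ = 1.092; τ_2 = 232/1.092 = 212.5 days.
Leg 3: 309 days is already measured aboard the station.
Total: 56.10 + 212.5 + 309.0 days.

τ = 578 days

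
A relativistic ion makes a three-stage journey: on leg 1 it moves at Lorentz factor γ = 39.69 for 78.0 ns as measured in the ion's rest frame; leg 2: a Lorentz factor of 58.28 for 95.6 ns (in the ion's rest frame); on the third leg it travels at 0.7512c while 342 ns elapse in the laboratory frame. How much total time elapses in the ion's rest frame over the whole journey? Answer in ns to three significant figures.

Leg 1: 78.0 ns is already measured in the ion's rest frame.
Leg 2: 95.6 ns is already measured in the ion's rest frame.
Leg 3: γ = 1/√(1 − 0.7512²) = 1/√0.4357 = 1.515; τ_3 = 342/1.515 = 225.7 ns.
Total: 78.00 + 95.60 + 225.7 ns.

τ = 399 ns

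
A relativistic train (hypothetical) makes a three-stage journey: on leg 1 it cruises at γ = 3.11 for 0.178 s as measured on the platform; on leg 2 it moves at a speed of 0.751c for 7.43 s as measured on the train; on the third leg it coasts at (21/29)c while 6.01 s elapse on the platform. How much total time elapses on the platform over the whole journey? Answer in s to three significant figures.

Leg 1: 0.178 s is already measured on the platform.
Leg 2: γ = 1/√(1 − 0.751²) = 1/√0.4360 = 1.514; Δt_2 = 1.514 × 7.43 = 11.25 s.
Leg 3: 6.01 s is already measured on the platform.
Total: 0.1780 + 11.25 + 6.010 s.

Δt = 17.4 s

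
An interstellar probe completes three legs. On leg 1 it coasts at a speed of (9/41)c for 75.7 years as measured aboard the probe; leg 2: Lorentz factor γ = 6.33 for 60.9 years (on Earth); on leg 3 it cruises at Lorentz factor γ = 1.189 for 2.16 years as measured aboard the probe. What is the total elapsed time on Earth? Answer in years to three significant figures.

Leg 1: γ = 1/√(1 − (9/41)²) = 41/40 = 1.025; Δt_1 = 1.025 × 75.7 = 77.59 years.
Leg 2: 60.9 years is already measured on Earth.
Leg 3: γ = 1.189; Δt_3 = 1.189 × 2.16 = 2.568 years.
Total: 77.59 + 60.90 + 2.568 years.

Δt = 141 years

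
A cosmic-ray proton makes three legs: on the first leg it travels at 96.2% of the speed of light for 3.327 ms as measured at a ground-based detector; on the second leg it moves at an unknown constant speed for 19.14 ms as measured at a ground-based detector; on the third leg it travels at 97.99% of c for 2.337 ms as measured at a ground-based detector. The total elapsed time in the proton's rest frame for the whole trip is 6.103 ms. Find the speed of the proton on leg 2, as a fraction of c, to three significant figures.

β = 0.969

Leg 1: β = 0.962; γ = 1/√(1 − 0.962²) = 1/√0.07456 = 3.662; τ_1 = 3.327/3.662 = 0.9084 ms.
Leg 2: speed unknown; τ_2 = 19.14/γ_2.
Leg 3: β = 0.9799; γ = 1/√(1 − 0.9799²) = 1/√0.03980 = 5.013; τ_3 = 2.337/5.013 = 0.4662 ms.
Total proper time: 0.9084 + τ_2 + 0.4662 = 6.103, so τ_2 = 6.103 − 1.375 = 4.728 ms.
γ_2 = 19.14/4.728 = 4.048; β = √(1 − 1/γ²) = √0.9390.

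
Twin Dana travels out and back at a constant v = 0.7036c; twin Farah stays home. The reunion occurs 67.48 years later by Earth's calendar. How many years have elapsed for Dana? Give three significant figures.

γ = 1/√(1 − 0.7036²) = 1/√0.5049 = 1.407
Dana's clock measures proper time along the trip: τ = Δt/γ = 67.48/1.407 years.

τ = 48.0 years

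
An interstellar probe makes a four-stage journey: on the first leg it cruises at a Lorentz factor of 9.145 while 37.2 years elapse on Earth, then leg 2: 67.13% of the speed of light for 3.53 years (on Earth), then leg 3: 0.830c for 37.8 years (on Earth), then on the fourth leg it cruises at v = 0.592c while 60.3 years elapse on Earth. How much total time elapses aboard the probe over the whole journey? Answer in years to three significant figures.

τ = 76.4 years

Leg 1: γ = 9.145; τ_1 = 37.2/9.145 = 4.068 years.
Leg 2: β = 0.6713; γ = 1/√(1 − 0.6713²) = 1/√0.5494 = 1.349; τ_2 = 3.53/1.349 = 2.616 years.
Leg 3: γ = 1/√(1 − 0.830²) = 1/√0.3111 = 1.793; τ_3 = 37.8/1.793 = 21.08 years.
Leg 4: γ = 1/√(1 − 0.592²) = 1/√0.6495 = 1.241; τ_4 = 60.3/1.241 = 48.60 years.
Total: 4.068 + 2.616 + 21.08 + 48.60 years.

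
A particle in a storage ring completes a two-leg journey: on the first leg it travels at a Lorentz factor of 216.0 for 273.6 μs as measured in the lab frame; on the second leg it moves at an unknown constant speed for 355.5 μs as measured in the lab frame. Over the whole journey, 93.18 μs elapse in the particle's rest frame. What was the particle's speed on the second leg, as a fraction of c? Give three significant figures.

β = 0.966

Leg 1: γ = 216.0; τ_1 = 273.6/216.0 = 1.267 μs.
Leg 2: speed unknown; τ_2 = 355.5/γ_2.
Total proper time: 1.267 + τ_2 = 93.18, so τ_2 = 93.18 − 1.267 = 91.91 μs.
γ_2 = 355.5/91.91 = 3.868; β = √(1 − 1/γ²) = √0.9332.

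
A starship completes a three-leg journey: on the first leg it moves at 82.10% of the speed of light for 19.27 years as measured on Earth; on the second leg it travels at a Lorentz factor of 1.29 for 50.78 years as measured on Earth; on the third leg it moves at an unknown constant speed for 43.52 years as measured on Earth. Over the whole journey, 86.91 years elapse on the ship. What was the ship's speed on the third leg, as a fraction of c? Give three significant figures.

Leg 1: β = 0.8210; γ = 1/√(1 − 0.8210²) = 1/√0.3260 = 1.752; τ_1 = 19.27/1.752 = 11.00 years.
Leg 2: γ = 1.29; τ_2 = 50.78/1.290 = 39.36 years.
Leg 3: speed unknown; τ_3 = 43.52/γ_3.
Total proper time: 11.00 + 39.36 + τ_3 = 86.91, so τ_3 = 86.91 − 50.37 = 36.54 years.
γ_3 = 43.52/36.54 = 1.191; β = √(1 − 1/γ²) = √0.2949.

β = 0.543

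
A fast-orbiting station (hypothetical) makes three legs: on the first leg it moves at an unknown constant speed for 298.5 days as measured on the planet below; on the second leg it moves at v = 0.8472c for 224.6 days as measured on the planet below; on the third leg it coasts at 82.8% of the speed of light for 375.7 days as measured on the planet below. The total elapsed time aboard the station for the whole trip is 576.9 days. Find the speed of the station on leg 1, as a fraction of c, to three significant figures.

Leg 1: speed unknown; τ_1 = 298.5/γ_1.
Leg 2: γ = 1/√(1 − 0.8472²) = 1/√0.2823 = 1.882; τ_2 = 224.6/1.882 = 119.3 days.
Leg 3: β = 0.828; γ = 1/√(1 − 0.828²) = 1/√0.3144 = 1.783; τ_3 = 375.7/1.783 = 210.7 days.
Total proper time: τ_1 + 119.3 + 210.7 = 576.9, so τ_1 = 576.9 − 330.0 = 246.9 days.
γ_1 = 298.5/246.9 = 1.209; β = √(1 − 1/γ²) = √0.3158.

β = 0.562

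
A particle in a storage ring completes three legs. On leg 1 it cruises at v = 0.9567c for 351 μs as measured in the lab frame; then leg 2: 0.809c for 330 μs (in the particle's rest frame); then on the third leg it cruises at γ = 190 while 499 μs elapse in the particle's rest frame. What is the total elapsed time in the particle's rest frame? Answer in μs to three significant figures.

Leg 1: γ = 1/√(1 − 0.9567²) = 1/√0.08473 = 3.436; τ_1 = 351/3.436 = 102.2 μs.
Leg 2: 330 μs is already measured in the particle's rest frame.
Leg 3: 499 μs is already measured in the particle's rest frame.
Total: 102.2 + 330.0 + 499.0 μs.

τ = 931 μs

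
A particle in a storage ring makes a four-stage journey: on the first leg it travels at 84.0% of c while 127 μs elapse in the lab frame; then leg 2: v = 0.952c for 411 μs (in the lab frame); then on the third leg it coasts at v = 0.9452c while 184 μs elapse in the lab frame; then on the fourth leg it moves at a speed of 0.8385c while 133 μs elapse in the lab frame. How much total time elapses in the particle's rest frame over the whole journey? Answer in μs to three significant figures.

Leg 1: β = 0.840; γ = 1/√(1 − 0.840²) = 1/√0.2944 = 1.843; τ_1 = 127/1.843 = 68.91 μs.
Leg 2: γ = 1/√(1 − 0.952²) = 1/√0.09370 = 3.267; τ_2 = 411/3.267 = 125.8 μs.
Leg 3: γ = 1/√(1 − 0.9452²) = 1/√0.1066 = 3.063; τ_3 = 184/3.063 = 60.07 μs.
Leg 4: γ = 1/√(1 − 0.8385²) = 1/√0.2969 = 1.835; τ_4 = 133/1.835 = 72.47 μs.
Total: 68.91 + 125.8 + 60.07 + 72.47 μs.

τ = 327 μs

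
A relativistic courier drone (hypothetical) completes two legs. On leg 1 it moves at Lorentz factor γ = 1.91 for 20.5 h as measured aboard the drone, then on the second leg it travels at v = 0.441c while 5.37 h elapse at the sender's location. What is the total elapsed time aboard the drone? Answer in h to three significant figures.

τ = 25.3 h

Leg 1: 20.5 h is already measured aboard the drone.
Leg 2: γ = 1/√(1 − 0.441²) = 1/√0.8055 = 1.114; τ_2 = 5.37/1.114 = 4.820 h.
Total: 20.50 + 4.820 h.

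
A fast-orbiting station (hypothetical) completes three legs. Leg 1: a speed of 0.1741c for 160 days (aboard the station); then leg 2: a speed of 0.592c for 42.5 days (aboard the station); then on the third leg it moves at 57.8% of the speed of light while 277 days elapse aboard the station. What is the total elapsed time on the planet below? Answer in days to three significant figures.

Leg 1: γ = 1/√(1 − 0.1741²) = 1/√0.9697 = 1.016; Δt_1 = 1.016 × 160 = 162.5 days.
Leg 2: γ = 1/√(1 − 0.592²) = 1/√0.6495 = 1.241; Δt_2 = 1.241 × 42.5 = 52.73 days.
Leg 3: β = 0.578; γ = 1/√(1 − 0.578²) = 1/√0.6659 = 1.225; Δt_3 = 1.225 × 277 = 339.4 days.
Total: 162.5 + 52.73 + 339.4 days.

Δt = 555 days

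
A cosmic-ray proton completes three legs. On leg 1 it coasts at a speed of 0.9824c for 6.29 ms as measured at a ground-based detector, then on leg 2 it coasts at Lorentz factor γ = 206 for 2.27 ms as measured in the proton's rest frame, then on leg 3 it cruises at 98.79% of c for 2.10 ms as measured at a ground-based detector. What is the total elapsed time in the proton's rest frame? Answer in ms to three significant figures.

τ = 3.77 ms

Leg 1: γ = 1/√(1 − 0.9824²) = 1/√0.03489 = 5.354; τ_1 = 6.29/5.354 = 1.175 ms.
Leg 2: 2.27 ms is already measured in the proton's rest frame.
Leg 3: β = 0.9879; γ = 1/√(1 − 0.9879²) = 1/√0.02405 = 6.448; τ_3 = 2.10/6.448 = 0.3257 ms.
Total: 1.175 + 2.270 + 0.3257 ms.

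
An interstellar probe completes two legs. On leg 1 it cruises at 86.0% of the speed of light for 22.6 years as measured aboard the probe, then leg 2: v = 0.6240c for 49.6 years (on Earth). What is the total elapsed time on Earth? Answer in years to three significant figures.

Leg 1: β = 0.860; γ = 1/√(1 − 0.860²) = 1/√0.2604 = 1.960; Δt_1 = 1.960 × 22.6 = 44.29 years.
Leg 2: 49.6 years is already measured on Earth.
Total: 44.29 + 49.60 years.

Δt = 93.9 years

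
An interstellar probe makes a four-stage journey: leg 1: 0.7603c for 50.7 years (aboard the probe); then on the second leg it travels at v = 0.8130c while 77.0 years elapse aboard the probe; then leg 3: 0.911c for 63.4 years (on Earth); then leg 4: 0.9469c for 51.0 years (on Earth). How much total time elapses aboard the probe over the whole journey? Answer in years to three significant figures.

Leg 1: 50.7 years is already measured aboard the probe.
Leg 2: 77.0 years is already measured aboard the probe.
Leg 3: γ = 1/√(1 − 0.911²) = 1/√0.1701 = 2.425; τ_3 = 63.4/2.425 = 26.15 years.
Leg 4: γ = 1/√(1 − 0.9469²) = 1/√0.1034 = 3.110; τ_4 = 51.0/3.110 = 16.40 years.
Total: 50.70 + 77.00 + 26.15 + 16.40 years.

τ = 170 years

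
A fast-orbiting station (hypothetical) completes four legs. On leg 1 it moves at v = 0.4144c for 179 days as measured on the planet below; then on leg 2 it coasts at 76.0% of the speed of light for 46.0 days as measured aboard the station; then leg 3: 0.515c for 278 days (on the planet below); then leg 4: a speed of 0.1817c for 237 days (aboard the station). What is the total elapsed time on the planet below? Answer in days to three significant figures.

Leg 1: 179 days is already measured on the planet below.
Leg 2: β = 0.760; γ = 1/√(1 − 0.760²) = 1/√0.4224 = 1.539; Δt_2 = 1.539 × 46.0 = 70.78 days.
Leg 3: 278 days is already measured on the planet below.
Leg 4: γ = 1/√(1 − 0.1817²) = 1/√0.9670 = 1.017; Δt_4 = 1.017 × 237 = 241.0 days.
Total: 179.0 + 70.78 + 278.0 + 241.0 days.

Δt = 769 days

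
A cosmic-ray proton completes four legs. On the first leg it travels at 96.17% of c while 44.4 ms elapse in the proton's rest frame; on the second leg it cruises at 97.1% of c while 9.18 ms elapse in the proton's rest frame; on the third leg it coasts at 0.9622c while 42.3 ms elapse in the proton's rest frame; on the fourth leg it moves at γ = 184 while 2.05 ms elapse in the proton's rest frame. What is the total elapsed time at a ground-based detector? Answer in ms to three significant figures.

Leg 1: β = 0.9617; γ = 1/√(1 − 0.9617²) = 1/√0.07513 = 3.648; Δt_1 = 3.648 × 44.4 = 162.0 ms.
Leg 2: β = 0.971; γ = 1/√(1 − 0.971²) = 1/√0.05716 = 4.183; Δt_2 = 4.183 × 9.18 = 38.40 ms.
Leg 3: γ = 1/√(1 − 0.9622²) = 1/√0.07417 = 3.672; Δt_3 = 3.672 × 42.3 = 155.3 ms.
Leg 4: γ = 184; Δt_4 = 184.0 × 2.05 = 377.2 ms.
Total: 162.0 + 38.40 + 155.3 + 377.2 ms.

Δt = 733 ms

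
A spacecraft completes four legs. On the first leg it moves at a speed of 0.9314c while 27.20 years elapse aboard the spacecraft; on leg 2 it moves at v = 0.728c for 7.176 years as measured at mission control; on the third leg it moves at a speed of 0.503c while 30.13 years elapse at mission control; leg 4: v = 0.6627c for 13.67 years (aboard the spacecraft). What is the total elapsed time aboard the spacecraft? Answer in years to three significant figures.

Leg 1: 27.20 years is already measured aboard the spacecraft.
Leg 2: γ = 1/√(1 − 0.728²) = 1/√0.4700 = 1.459; τ_2 = 7.176/1.459 = 4.920 years.
Leg 3: γ = 1/√(1 − 0.503²) = 1/√0.7470 = 1.157; τ_3 = 30.13/1.157 = 26.04 years.
Leg 4: 13.67 years is already measured aboard the spacecraft.
Total: 27.20 + 4.920 + 26.04 + 13.67 years.

τ = 71.8 years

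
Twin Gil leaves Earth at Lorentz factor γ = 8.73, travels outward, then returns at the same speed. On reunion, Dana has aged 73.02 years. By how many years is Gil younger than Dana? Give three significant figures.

γ = 8.73
Gil's elapsed proper time: τ = 73.02/8.730 = 8.364 years.
Age gap = Δt − τ = 73.02 − 8.364 years.

Δt − τ = 64.7 years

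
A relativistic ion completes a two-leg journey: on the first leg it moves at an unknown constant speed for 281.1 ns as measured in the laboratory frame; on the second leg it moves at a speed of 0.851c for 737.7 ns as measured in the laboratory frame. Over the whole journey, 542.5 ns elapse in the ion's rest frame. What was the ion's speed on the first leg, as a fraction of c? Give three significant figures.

Leg 1: speed unknown; τ_1 = 281.1/γ_1.
Leg 2: γ = 1/√(1 − 0.851²) = 1/√0.2758 = 1.904; τ_2 = 737.7/1.904 = 387.4 ns.
Total proper time: τ_1 + 387.4 = 542.5, so τ_1 = 542.5 − 387.4 = 155.1 ns.
γ_1 = 281.1/155.1 = 1.813; β = √(1 − 1/γ²) = √0.6956.

β = 0.834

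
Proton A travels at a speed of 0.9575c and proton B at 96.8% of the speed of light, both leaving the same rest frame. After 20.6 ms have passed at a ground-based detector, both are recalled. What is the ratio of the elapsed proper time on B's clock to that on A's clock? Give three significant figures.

τ_B/τ_A = 0.870

A: γ = 1/√(1 − 0.9575²) = 1/√0.08319 = 3.467. B: β = 0.968; γ = 1/√(1 − 0.968²) = 1/√0.06298 = 3.985.
τ_A/τ_B = γ_B/γ_A = 3.985/3.467 = 1.149, so τ_B/τ_A = 0.8700.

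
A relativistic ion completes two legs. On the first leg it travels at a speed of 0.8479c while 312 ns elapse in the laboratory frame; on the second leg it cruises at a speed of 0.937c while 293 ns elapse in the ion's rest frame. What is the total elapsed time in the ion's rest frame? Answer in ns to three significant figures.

τ = 458 ns

Leg 1: γ = 1/√(1 − 0.8479²) = 1/√0.2811 = 1.886; τ_1 = 312/1.886 = 165.4 ns.
Leg 2: 293 ns is already measured in the ion's rest frame.
Total: 165.4 + 293.0 ns.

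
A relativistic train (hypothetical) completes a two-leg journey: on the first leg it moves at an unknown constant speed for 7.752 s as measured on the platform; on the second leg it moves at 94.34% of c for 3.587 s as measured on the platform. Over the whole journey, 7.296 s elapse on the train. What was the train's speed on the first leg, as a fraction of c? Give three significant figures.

Leg 1: speed unknown; τ_1 = 7.752/γ_1.
Leg 2: β = 0.9434; γ = 1/√(1 − 0.9434²) = 1/√0.1100 = 3.015; τ_2 = 3.587/3.015 = 1.190 s.
Total proper time: τ_1 + 1.190 = 7.296, so τ_1 = 7.296 − 1.190 = 6.106 s.
γ_1 = 7.752/6.106 = 1.269; β = √(1 − 1/γ²) = √0.3795.

β = 0.616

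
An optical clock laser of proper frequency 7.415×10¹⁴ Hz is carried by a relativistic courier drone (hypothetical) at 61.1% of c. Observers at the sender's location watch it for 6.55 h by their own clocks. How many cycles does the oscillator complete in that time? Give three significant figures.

N = 1.38×10¹⁹

β = 0.611; γ = 1/√(1 − 0.611²) = 1/√0.6267 = 1.263
During 6.55 h of lab time, the oscillator's proper time advances by τ = Δt/γ = 6.55/1.263 = 5.185 h = 1.867×10⁴ s.
N = f × τ = 7.415×10¹⁴ × 1.867×10⁴ = 1.384×10¹⁹.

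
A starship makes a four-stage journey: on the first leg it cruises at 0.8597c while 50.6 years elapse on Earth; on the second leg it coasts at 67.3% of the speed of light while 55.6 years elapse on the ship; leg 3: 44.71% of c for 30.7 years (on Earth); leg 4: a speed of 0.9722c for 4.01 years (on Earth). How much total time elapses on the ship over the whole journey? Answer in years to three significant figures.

Leg 1: γ = 1/√(1 − 0.8597²) = 1/√0.2609 = 1.958; τ_1 = 50.6/1.958 = 25.85 years.
Leg 2: 55.6 years is already measured on the ship.
Leg 3: β = 0.4471; γ = 1/√(1 − 0.4471²) = 1/√0.8001 = 1.118; τ_3 = 30.7/1.118 = 27.46 years.
Leg 4: γ = 1/√(1 − 0.9722²) = 1/√0.05483 = 4.271; τ_4 = 4.01/4.271 = 0.9389 years.
Total: 25.85 + 55.60 + 27.46 + 0.9389 years.

τ = 110 years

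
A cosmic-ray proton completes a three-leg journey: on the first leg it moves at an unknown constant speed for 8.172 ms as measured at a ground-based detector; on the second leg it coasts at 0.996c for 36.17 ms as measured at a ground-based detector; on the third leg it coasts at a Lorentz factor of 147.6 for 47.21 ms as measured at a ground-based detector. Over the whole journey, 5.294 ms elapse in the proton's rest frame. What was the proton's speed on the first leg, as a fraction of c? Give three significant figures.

Leg 1: speed unknown; τ_1 = 8.172/γ_1.
Leg 2: γ = 1/√(1 − 0.996²) = 1/√0.007984 = 11.19; τ_2 = 36.17/11.19 = 3.232 ms.
Leg 3: γ = 147.6; τ_3 = 47.21/147.6 = 0.3199 ms.
Total proper time: τ_1 + 3.232 + 0.3199 = 5.294, so τ_1 = 5.294 − 3.552 = 1.742 ms.
γ_1 = 8.172/1.742 = 4.691; β = √(1 − 1/γ²) = √0.9545.

β = 0.977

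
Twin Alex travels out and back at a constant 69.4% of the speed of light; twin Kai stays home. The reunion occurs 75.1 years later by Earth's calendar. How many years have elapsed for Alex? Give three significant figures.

τ = 54.1 years

β = 0.694; γ = 1/√(1 − 0.694²) = 1/√0.5184 = 1.389
Alex's clock measures proper time along the trip: τ = Δt/γ = 75.1/1.389 years.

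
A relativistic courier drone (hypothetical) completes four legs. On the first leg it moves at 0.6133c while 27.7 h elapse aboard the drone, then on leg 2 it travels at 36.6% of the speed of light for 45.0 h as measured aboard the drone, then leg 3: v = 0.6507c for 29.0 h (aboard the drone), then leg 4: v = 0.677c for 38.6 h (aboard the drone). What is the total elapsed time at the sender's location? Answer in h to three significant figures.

Δt = 174 h

Leg 1: γ = 1/√(1 − 0.6133²) = 1/√0.6239 = 1.266; Δt_1 = 1.266 × 27.7 = 35.07 h.
Leg 2: β = 0.366; γ = 1/√(1 − 0.366²) = 1/√0.8660 = 1.075; Δt_2 = 1.075 × 45.0 = 48.36 h.
Leg 3: γ = 1/√(1 − 0.6507²) = 1/√0.5766 = 1.317; Δt_3 = 1.317 × 29.0 = 38.19 h.
Leg 4: γ = 1/√(1 − 0.677²) = 1/√0.5417 = 1.359; Δt_4 = 1.359 × 38.6 = 52.45 h.
Total: 35.07 + 48.36 + 38.19 + 52.45 h.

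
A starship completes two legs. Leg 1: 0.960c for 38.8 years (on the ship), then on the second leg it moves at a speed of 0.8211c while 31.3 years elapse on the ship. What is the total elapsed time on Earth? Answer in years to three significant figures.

Δt = 193 years

Leg 1: γ = 1/√(1 − 0.960²) = 25/7 ≈ 3.571; Δt_1 = 3.571 × 38.8 = 138.6 years.
Leg 2: γ = 1/√(1 − 0.8211²) = 1/√0.3258 = 1.752; Δt_2 = 1.752 × 31.3 = 54.84 years.
Total: 138.6 + 54.84 years.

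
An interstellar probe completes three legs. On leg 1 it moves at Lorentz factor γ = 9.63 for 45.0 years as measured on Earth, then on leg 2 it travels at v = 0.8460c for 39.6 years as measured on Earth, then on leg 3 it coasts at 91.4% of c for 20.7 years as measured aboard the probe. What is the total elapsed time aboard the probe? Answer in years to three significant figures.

τ = 46.5 years

Leg 1: γ = 9.63; τ_1 = 45.0/9.630 = 4.673 years.
Leg 2: γ = 1/√(1 − 0.8460²) = 1/√0.2843 = 1.876; τ_2 = 39.6/1.876 = 21.11 years.
Leg 3: 20.7 years is already measured aboard the probe.
Total: 4.673 + 21.11 + 20.70 years.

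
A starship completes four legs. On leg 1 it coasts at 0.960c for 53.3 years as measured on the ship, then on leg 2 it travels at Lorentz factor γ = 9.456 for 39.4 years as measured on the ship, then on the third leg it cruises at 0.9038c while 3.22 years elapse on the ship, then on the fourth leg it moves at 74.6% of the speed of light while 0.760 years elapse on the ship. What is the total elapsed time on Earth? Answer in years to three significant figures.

Leg 1: γ = 1/√(1 − 0.960²) = 25/7 ≈ 3.571; Δt_1 = 3.571 × 53.3 = 190.4 years.
Leg 2: γ = 9.456; Δt_2 = 9.456 × 39.4 = 372.6 years.
Leg 3: γ = 1/√(1 − 0.9038²) = 1/√0.1831 = 2.337; Δt_3 = 2.337 × 3.22 = 7.524 years.
Leg 4: β = 0.746; γ = 1/√(1 − 0.746²) = 1/√0.4435 = 1.502; Δt_4 = 1.502 × 0.760 = 1.141 years.
Total: 190.4 + 372.6 + 7.524 + 1.141 years.

Δt = 572 years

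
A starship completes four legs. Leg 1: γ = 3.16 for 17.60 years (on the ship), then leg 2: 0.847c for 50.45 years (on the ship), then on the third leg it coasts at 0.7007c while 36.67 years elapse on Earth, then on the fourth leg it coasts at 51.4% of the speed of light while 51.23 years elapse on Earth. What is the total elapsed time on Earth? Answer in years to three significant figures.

Δt = 238 years

Leg 1: γ = 3.16; Δt_1 = 3.160 × 17.60 = 55.62 years.
Leg 2: γ = 1/√(1 − 0.847²) = 1/√0.2826 = 1.881; Δt_2 = 1.881 × 50.45 = 94.90 years.
Leg 3: 36.67 years is already measured on Earth.
Leg 4: 51.23 years is already measured on Earth.
Total: 55.62 + 94.90 + 36.67 + 51.23 years.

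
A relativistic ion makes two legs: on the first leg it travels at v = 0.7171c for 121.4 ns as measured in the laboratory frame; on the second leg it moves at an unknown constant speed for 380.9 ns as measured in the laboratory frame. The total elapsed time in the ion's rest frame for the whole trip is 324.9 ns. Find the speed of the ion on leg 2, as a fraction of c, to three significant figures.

β = 0.776

Leg 1: γ = 1/√(1 − 0.7171²) = 1/√0.4858 = 1.435; τ_1 = 121.4/1.435 = 84.61 ns.
Leg 2: speed unknown; τ_2 = 380.9/γ_2.
Total proper time: 84.61 + τ_2 = 324.9, so τ_2 = 324.9 − 84.61 = 240.3 ns.
γ_2 = 380.9/240.3 = 1.585; β = √(1 − 1/γ²) = √0.6020.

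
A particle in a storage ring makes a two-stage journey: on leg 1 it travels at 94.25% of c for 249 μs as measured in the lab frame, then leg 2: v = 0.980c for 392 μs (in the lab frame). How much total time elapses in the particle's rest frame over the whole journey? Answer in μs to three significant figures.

Leg 1: β = 0.9425; γ = 1/√(1 − 0.9425²) = 1/√0.1117 = 2.992; τ_1 = 249/2.992 = 83.22 μs.
Leg 2: γ = 1/√(1 − 0.980²) = 1/√0.03960 = 5.025; τ_2 = 392/5.025 = 78.01 μs.
Total: 83.22 + 78.01 μs.

τ = 161 μs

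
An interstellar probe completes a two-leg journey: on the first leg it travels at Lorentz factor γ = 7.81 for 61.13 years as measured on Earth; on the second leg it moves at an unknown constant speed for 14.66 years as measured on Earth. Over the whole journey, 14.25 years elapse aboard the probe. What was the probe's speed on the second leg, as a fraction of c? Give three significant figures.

Leg 1: γ = 7.81; τ_1 = 61.13/7.810 = 7.827 years.
Leg 2: speed unknown; τ_2 = 14.66/γ_2.
Total proper time: 7.827 + τ_2 = 14.25, so τ_2 = 14.25 − 7.827 = 6.423 years.
γ_2 = 14.66/6.423 = 2.282; β = √(1 − 1/γ²) = √0.8080.

β = 0.899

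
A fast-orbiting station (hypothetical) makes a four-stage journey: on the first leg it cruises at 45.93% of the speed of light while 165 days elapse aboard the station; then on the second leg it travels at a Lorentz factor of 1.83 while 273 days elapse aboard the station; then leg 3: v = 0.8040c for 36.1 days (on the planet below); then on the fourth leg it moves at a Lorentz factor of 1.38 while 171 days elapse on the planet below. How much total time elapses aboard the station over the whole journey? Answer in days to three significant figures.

τ = 583 days

Leg 1: 165 days is already measured aboard the station.
Leg 2: 273 days is already measured aboard the station.
Leg 3: γ = 1/√(1 − 0.8040²) = 1/√0.3536 = 1.682; τ_3 = 36.1/1.682 = 21.47 days.
Leg 4: γ = 1.38; τ_4 = 171/1.380 = 123.9 days.
Total: 165.0 + 273.0 + 21.47 + 123.9 days.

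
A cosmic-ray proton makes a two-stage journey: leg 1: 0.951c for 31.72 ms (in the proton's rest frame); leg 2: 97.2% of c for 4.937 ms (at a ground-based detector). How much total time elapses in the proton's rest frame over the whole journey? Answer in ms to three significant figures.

Leg 1: 31.72 ms is already measured in the proton's rest frame.
Leg 2: β = 0.972; γ = 1/√(1 − 0.972²) = 1/√0.05522 = 4.256; τ_2 = 4.937/4.256 = 1.160 ms.
Total: 31.72 + 1.160 ms.

τ = 32.9 ms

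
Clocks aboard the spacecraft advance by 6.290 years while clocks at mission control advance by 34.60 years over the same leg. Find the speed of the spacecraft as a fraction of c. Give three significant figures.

The proper time is measured aboard the spacecraft (both events occur at the spacecraft's location); Δt is measured at mission control. γ = Δt/τ = 34.60/6.290 = 5.501.
β = √(1 − 1/γ²) = √(1 − 0.03305) = √0.9670

β = 0.983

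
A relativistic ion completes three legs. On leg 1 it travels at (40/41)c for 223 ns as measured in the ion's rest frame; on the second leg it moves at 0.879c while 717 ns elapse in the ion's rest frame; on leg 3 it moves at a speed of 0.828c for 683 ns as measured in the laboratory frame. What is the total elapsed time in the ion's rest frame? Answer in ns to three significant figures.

Leg 1: 223 ns is already measured in the ion's rest frame.
Leg 2: 717 ns is already measured in the ion's rest frame.
Leg 3: γ = 1/√(1 − 0.828²) = 1/√0.3144 = 1.783; τ_3 = 683/1.783 = 383.0 ns.
Total: 223.0 + 717.0 + 383.0 ns.

τ = 1320 ns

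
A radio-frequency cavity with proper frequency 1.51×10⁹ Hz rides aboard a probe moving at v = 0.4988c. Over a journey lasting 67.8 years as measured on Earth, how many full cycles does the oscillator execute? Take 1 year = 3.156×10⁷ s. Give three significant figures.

N = 2.80×10¹⁸

γ = 1/√(1 − 0.4988²) = 1/√0.7512 = 1.154
The oscillator's own cycle count is N = f × τ where τ is the proper time aboard the probe. τ = Δt/γ = 67.8/1.154 = 58.76 years = 1.855×10⁹ s.
N = 1.51×10⁹ × 1.855×10⁹ = 2.800×10¹⁸.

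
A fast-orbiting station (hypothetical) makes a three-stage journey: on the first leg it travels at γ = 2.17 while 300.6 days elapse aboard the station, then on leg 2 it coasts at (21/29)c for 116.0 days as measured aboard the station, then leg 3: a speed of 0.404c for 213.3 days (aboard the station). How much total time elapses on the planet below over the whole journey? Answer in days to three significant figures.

Δt = 1050 days

Leg 1: γ = 2.17; Δt_1 = 2.170 × 300.6 = 652.3 days.
Leg 2: γ = 1/√(1 − (21/29)²) = 29/20 = 1.450; Δt_2 = 1.450 × 116.0 = 168.2 days.
Leg 3: γ = 1/√(1 − 0.404²) = 1/√0.8368 = 1.093; Δt_3 = 1.093 × 213.3 = 233.2 days.
Total: 652.3 + 168.2 + 233.2 days.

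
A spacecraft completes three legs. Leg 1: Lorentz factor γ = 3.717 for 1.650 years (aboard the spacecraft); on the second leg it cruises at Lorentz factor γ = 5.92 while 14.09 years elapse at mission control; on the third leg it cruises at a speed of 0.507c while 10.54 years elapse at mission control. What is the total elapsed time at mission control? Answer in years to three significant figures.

Leg 1: γ = 3.717; Δt_1 = 3.717 × 1.650 = 6.133 years.
Leg 2: 14.09 years is already measured at mission control.
Leg 3: 10.54 years is already measured at mission control.
Total: 6.133 + 14.09 + 10.54 years.

Δt = 30.8 years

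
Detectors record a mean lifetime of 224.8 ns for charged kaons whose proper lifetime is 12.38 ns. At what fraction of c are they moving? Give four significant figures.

v = 0.9985c

γ = Δt/τ₀ = 224.8/12.38 = 18.16
β = √(1 − 1/γ²) = √(1 − 0.003033) = √0.9970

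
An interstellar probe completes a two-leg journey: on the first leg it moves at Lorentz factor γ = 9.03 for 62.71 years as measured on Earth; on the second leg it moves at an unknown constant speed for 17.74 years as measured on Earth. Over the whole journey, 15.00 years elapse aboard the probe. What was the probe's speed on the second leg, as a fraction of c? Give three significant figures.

β = 0.891

Leg 1: γ = 9.03; τ_1 = 62.71/9.030 = 6.945 years.
Leg 2: speed unknown; τ_2 = 17.74/γ_2.
Total proper time: 6.945 + τ_2 = 15.00, so τ_2 = 15.00 − 6.945 = 8.055 years.
γ_2 = 17.74/8.055 = 2.202; β = √(1 − 1/γ²) = √0.7938.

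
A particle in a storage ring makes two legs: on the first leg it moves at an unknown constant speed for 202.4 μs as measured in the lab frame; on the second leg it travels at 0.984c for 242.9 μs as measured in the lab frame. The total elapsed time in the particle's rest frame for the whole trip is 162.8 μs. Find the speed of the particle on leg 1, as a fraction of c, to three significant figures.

Leg 1: speed unknown; τ_1 = 202.4/γ_1.
Leg 2: γ = 1/√(1 − 0.984²) = 1/√0.03174 = 5.613; τ_2 = 242.9/5.613 = 43.28 μs.
Total proper time: τ_1 + 43.28 = 162.8, so τ_1 = 162.8 − 43.28 = 119.5 μs.
γ_1 = 202.4/119.5 = 1.693; β = √(1 − 1/γ²) = √0.6513.

β = 0.807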